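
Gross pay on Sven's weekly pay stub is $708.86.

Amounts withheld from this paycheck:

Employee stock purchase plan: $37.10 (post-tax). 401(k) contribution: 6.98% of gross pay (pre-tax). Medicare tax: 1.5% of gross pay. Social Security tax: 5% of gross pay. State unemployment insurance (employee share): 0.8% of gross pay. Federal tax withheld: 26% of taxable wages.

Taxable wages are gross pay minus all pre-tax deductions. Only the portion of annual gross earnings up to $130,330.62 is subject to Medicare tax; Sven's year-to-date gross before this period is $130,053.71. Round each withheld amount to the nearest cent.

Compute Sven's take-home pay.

$405.58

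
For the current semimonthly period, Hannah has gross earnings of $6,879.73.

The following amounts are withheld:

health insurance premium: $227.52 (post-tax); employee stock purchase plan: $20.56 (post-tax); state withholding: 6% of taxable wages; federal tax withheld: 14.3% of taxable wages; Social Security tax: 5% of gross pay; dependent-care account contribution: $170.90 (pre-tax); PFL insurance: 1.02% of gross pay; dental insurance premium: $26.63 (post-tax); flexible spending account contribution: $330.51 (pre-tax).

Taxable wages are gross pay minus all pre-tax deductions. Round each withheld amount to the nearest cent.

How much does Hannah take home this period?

$4,394.65

Flexible spending account contribution: $330.51
Dependent-care account contribution: $170.90
Pre-tax total = $330.51 + $170.90 = $501.41
Taxable wages = $6,879.73 − $501.41 = $6,378.32
Federal tax withheld: $6,378.32 × 0.143 = $912.10
State withholding: $6,378.32 × 0.06 = $382.70
Social Security tax: $6,879.73 × 0.05 = $343.99
PFL insurance: $6,879.73 × 0.0102 = $70.17
Employee stock purchase plan: $20.56
Dental insurance premium: $26.63
Health insurance premium: $227.52
Total deductions = $330.51 + $170.90 + $912.10 + $382.70 + $343.99 + $70.17 + $20.56 + $26.63 + $227.52 = $2,485.08
Net pay = $6,879.73 − $2,485.08 = $4,394.65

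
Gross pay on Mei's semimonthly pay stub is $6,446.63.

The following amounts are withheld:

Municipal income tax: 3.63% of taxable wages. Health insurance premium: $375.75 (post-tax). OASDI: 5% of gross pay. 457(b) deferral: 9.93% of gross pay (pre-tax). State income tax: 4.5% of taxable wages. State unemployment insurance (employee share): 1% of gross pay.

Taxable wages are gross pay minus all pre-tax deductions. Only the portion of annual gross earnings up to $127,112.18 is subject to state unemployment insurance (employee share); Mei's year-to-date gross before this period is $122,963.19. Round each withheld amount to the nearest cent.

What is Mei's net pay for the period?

$4,594.84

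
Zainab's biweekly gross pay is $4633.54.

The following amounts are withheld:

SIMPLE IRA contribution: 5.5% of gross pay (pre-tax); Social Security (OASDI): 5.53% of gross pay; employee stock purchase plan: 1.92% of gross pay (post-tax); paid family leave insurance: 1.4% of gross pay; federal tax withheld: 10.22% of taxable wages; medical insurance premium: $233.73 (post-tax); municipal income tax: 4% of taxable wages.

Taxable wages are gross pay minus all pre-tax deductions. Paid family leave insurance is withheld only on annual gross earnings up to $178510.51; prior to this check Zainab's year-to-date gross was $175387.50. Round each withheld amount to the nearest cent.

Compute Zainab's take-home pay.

SIMPLE IRA contribution: $4633.54 × 0.055 = $254.84
Taxable wages = $4633.54 − $254.84 = $4378.70
Federal tax withheld: $4378.70 × 0.1022 = $447.50
Municipal income tax: $4378.70 × 0.04 = $175.15
Social Security (OASDI): $4633.54 × 0.0553 = $256.23
Paid family leave insurance: only $178510.51 − $175387.50 = $3123.01 of this check is subject → $3123.01 × 0.014 = $43.72
Employee stock purchase plan: $4633.54 × 0.0192 = $88.96
Medical insurance premium: $233.73
Total deductions = $254.84 + $447.50 + $175.15 + $256.23 + $43.72 + $88.96 + $233.73 = $1500.13
Net pay = $4633.54 − $1500.13 = $3133.41

$3133.41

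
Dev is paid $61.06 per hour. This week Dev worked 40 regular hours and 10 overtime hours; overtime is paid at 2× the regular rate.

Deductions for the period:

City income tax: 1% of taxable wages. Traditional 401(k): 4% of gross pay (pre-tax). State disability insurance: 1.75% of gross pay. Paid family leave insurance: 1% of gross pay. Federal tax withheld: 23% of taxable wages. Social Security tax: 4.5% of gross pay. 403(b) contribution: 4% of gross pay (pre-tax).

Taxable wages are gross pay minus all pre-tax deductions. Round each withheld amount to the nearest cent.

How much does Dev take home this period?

$2,295.98

Regular pay: 40 × $61.06 = $2,442.40
Overtime pay: 10 × $61.06 × 2 = $1,221.20
Gross pay = $2,442.40 + $1,221.20 = $3,663.60
Traditional 401(k): $3,663.60 × 0.04 = $146.54
403(b) contribution: $3,663.60 × 0.04 = $146.54
Pre-tax total = $146.54 + $146.54 = $293.08
Taxable wages = $3,663.60 − $293.08 = $3,370.52
City income tax: $3,370.52 × 0.01 = $33.71
Federal tax withheld: $3,370.52 × 0.23 = $775.22
Paid family leave insurance: $3,663.60 × 0.01 = $36.64
State disability insurance: $3,663.60 × 0.0175 = $64.11
Social Security tax: $3,663.60 × 0.045 = $164.86
Total deductions = $146.54 + $146.54 + $33.71 + $775.22 + $36.64 + $64.11 + $164.86 = $1,367.62
Net pay = $3,663.60 − $1,367.62 = $2,295.98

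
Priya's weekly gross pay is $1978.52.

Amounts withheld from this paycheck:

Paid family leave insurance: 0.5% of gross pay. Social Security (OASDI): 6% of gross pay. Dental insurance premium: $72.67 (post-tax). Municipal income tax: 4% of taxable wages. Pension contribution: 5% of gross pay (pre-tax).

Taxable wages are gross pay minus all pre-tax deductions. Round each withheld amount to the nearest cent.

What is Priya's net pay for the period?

$1603.14

Pension contribution: $1978.52 × 0.05 = $98.93
Taxable wages = $1978.52 − $98.93 = $1879.59
Municipal income tax: $1879.59 × 0.04 = $75.18
Social Security (OASDI): $1978.52 × 0.06 = $118.71
Paid family leave insurance: $1978.52 × 0.005 = $9.89
Dental insurance premium: $72.67
Total deductions = $98.93 + $75.18 + $118.71 + $9.89 + $72.67 = $375.38
Net pay = $1978.52 − $375.38 = $1603.14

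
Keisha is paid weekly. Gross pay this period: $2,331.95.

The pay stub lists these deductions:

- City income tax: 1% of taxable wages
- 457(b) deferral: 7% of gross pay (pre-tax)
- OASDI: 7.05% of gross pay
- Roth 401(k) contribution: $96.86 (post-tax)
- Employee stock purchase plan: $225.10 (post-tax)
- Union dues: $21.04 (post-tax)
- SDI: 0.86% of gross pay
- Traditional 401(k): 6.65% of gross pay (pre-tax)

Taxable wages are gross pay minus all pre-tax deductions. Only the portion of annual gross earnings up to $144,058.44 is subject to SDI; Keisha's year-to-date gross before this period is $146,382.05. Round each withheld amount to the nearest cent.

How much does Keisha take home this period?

$1,486.10

457(b) deferral: $2,331.95 × 0.07 = $163.24
Traditional 401(k): $2,331.95 × 0.0665 = $155.07
Pre-tax total = $163.24 + $155.07 = $318.31
Taxable wages = $2,331.95 − $318.31 = $2,013.64
City income tax: $2,013.64 × 0.01 = $20.14
OASDI: $2,331.95 × 0.0705 = $164.40
SDI: annual cap $144,058.44 already reached (YTD $146,382.05), so $0.00
Employee stock purchase plan: $225.10
Roth 401(k) contribution: $96.86
Union dues: $21.04
Total deductions = $163.24 + $155.07 + $20.14 + $164.40 + $0.00 + $225.10 + $96.86 + $21.04 = $845.85
Net pay = $2,331.95 − $845.85 = $1,486.10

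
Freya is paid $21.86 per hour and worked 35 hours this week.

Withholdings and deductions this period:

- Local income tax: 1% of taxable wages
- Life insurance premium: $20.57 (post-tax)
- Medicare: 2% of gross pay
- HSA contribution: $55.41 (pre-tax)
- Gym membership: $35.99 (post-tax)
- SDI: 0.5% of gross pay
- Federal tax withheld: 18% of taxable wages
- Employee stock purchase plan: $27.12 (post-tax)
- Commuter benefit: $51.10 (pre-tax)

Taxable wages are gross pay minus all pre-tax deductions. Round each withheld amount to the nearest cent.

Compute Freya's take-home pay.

Gross pay: 35 × $21.86 = $765.10
Commuter benefit: $51.10
HSA contribution: $55.41
Pre-tax total = $51.10 + $55.41 = $106.51
Taxable wages = $765.10 − $106.51 = $658.59
Local income tax: $658.59 × 0.01 = $6.59
Federal tax withheld: $658.59 × 0.18 = $118.55
Medicare: $765.10 × 0.02 = $15.30
SDI: $765.10 × 0.005 = $3.83
Gym membership: $35.99
Life insurance premium: $20.57
Employee stock purchase plan: $27.12
Total deductions = $51.10 + $55.41 + $6.59 + $118.55 + $15.30 + $3.83 + $35.99 + $20.57 + $27.12 = $334.46
Net pay = $765.10 − $334.46 = $430.64

$430.64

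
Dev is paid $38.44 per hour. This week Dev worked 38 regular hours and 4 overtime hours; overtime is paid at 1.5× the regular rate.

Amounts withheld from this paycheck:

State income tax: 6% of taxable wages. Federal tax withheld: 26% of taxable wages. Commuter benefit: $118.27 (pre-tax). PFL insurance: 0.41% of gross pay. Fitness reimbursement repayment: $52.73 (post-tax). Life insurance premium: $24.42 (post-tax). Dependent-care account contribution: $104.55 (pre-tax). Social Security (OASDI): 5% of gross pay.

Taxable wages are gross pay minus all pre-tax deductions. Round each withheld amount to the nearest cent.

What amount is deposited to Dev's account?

Regular pay: 38 × $38.44 = $1,460.72
Overtime pay: 4 × $38.44 × 1.5 = $230.64
Gross pay = $1,460.72 + $230.64 = $1,691.36
Dependent-care account contribution: $104.55
Commuter benefit: $118.27
Pre-tax total = $104.55 + $118.27 = $222.82
Taxable wages = $1,691.36 − $222.82 = $1,468.54
State income tax: $1,468.54 × 0.06 = $88.11
Federal tax withheld: $1,468.54 × 0.26 = $381.82
Social Security (OASDI): $1,691.36 × 0.05 = $84.57
PFL insurance: $1,691.36 × 0.0041 = $6.93
Life insurance premium: $24.42
Fitness reimbursement repayment: $52.73
Total deductions = $104.55 + $118.27 + $88.11 + $381.82 + $84.57 + $6.93 + $24.42 + $52.73 = $861.40
Net pay = $1,691.36 − $861.40 = $829.96

$829.96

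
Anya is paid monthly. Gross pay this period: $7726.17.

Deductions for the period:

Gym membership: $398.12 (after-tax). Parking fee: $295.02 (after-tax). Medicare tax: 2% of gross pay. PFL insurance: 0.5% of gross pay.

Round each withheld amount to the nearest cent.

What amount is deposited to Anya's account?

$6839.88

Medicare tax: $7726.17 × 0.02 = $154.52
PFL insurance: $7726.17 × 0.005 = $38.63
Gym membership: $398.12
Parking fee: $295.02
Total deductions = $154.52 + $38.63 + $398.12 + $295.02 = $886.29
Net pay = $7726.17 − $886.29 = $6839.88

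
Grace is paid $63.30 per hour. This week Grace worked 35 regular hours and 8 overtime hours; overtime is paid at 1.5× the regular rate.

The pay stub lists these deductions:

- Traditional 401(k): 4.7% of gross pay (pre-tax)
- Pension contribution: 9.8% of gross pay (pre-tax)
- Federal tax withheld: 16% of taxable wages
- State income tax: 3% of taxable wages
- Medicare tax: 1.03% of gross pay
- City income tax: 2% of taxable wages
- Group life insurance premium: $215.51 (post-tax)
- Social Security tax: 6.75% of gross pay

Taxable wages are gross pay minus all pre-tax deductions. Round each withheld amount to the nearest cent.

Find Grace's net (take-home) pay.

$1,562.57

Regular pay: 35 × $63.30 = $2,215.50
Overtime pay: 8 × $63.30 × 1.5 = $759.60
Gross pay = $2,215.50 + $759.60 = $2,975.10
Traditional 401(k): $2,975.10 × 0.047 = $139.83
Pension contribution: $2,975.10 × 0.098 = $291.56
Pre-tax total = $139.83 + $291.56 = $431.39
Taxable wages = $2,975.10 − $431.39 = $2,543.71
City income tax: $2,543.71 × 0.02 = $50.87
State income tax: $2,543.71 × 0.03 = $76.31
Federal tax withheld: $2,543.71 × 0.16 = $406.99
Social Security tax: $2,975.10 × 0.0675 = $200.82
Medicare tax: $2,975.10 × 0.0103 = $30.64
Group life insurance premium: $215.51
Total deductions = $139.83 + $291.56 + $50.87 + $76.31 + $406.99 + $200.82 + $30.64 + $215.51 = $1,412.53
Net pay = $2,975.10 − $1,412.53 = $1,562.57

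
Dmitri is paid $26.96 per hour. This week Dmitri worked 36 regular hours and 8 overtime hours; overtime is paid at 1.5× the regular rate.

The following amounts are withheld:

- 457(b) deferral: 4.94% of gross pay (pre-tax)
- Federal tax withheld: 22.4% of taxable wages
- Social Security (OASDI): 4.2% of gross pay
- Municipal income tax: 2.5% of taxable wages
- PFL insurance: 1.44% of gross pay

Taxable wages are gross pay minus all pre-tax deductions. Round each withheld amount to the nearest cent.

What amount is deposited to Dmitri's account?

Regular pay: 36 × $26.96 = $970.56
Overtime pay: 8 × $26.96 × 1.5 = $323.52
Gross pay = $970.56 + $323.52 = $1,294.08
457(b) deferral: $1,294.08 × 0.0494 = $63.93
Taxable wages = $1,294.08 − $63.93 = $1,230.15
Federal tax withheld: $1,230.15 × 0.224 = $275.55
Municipal income tax: $1,230.15 × 0.025 = $30.75
Social Security (OASDI): $1,294.08 × 0.042 = $54.35
PFL insurance: $1,294.08 × 0.0144 = $18.63
Total deductions = $63.93 + $275.55 + $30.75 + $54.35 + $18.63 = $443.21
Net pay = $1,294.08 − $443.21 = $850.87

$850.87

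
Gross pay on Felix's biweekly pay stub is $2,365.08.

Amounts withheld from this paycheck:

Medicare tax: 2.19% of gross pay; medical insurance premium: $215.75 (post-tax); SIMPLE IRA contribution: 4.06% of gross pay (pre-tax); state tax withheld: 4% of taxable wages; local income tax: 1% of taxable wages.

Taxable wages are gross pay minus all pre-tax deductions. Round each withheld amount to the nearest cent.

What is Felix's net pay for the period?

SIMPLE IRA contribution: $2,365.08 × 0.0406 = $96.02
Taxable wages = $2,365.08 − $96.02 = $2,269.06
Local income tax: $2,269.06 × 0.01 = $22.69
State tax withheld: $2,269.06 × 0.04 = $90.76
Medicare tax: $2,365.08 × 0.0219 = $51.80
Medical insurance premium: $215.75
Total deductions = $96.02 + $22.69 + $90.76 + $51.80 + $215.75 = $477.02
Net pay = $2,365.08 − $477.02 = $1,888.06

$1,888.06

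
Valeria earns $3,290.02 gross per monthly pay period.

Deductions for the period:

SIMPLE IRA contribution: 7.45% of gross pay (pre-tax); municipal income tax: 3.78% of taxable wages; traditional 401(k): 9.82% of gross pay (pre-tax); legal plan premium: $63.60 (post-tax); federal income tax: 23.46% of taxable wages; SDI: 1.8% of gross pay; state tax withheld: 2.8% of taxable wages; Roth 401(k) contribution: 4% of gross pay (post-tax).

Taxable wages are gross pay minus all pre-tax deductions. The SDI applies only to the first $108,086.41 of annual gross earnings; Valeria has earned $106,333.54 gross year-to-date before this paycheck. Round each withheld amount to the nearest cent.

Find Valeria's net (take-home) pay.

SIMPLE IRA contribution: $3,290.02 × 0.0745 = $245.11
Traditional 401(k): $3,290.02 × 0.0982 = $323.08
Pre-tax total = $245.11 + $323.08 = $568.19
Taxable wages = $3,290.02 − $568.19 = $2,721.83
Municipal income tax: $2,721.83 × 0.0378 = $102.89
State tax withheld: $2,721.83 × 0.028 = $76.21
Federal income tax: $2,721.83 × 0.2346 = $638.54
SDI: only $108,086.41 − $106,333.54 = $1,752.87 of this check is subject → $1,752.87 × 0.018 = $31.55
Legal plan premium: $63.60
Roth 401(k) contribution: $3,290.02 × 0.04 = $131.60
Total deductions = $245.11 + $323.08 + $102.89 + $76.21 + $638.54 + $31.55 + $63.60 + $131.60 = $1,612.58
Net pay = $3,290.02 − $1,612.58 = $1,677.44

$1,677.44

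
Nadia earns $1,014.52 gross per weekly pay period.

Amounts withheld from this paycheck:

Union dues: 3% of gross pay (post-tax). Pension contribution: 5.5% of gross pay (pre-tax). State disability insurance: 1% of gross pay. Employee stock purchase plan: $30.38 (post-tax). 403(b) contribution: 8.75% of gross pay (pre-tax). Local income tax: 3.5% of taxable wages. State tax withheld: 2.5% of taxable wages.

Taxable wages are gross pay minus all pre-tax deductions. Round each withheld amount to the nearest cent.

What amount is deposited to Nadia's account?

$746.78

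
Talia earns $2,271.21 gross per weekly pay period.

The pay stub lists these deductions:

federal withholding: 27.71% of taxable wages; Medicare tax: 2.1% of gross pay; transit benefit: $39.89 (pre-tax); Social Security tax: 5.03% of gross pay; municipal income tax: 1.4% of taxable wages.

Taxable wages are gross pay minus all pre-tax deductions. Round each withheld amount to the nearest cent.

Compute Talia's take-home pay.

Transit benefit: $39.89
Taxable wages = $2,271.21 − $39.89 = $2,231.32
Municipal income tax: $2,231.32 × 0.014 = $31.24
Federal withholding: $2,231.32 × 0.2771 = $618.30
Medicare tax: $2,271.21 × 0.021 = $47.70
Social Security tax: $2,271.21 × 0.0503 = $114.24
Total deductions = $39.89 + $31.24 + $618.30 + $47.70 + $114.24 = $851.37
Net pay = $2,271.21 − $851.37 = $1,419.84

$1,419.84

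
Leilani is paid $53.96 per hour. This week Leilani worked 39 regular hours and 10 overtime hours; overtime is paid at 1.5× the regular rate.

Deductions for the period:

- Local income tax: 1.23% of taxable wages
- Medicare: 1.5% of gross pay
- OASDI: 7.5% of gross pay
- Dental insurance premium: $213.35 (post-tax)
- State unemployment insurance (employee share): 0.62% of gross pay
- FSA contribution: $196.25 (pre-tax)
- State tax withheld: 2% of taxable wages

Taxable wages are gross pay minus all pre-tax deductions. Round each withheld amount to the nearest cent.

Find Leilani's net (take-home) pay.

Regular pay: 39 × $53.96 = $2104.44
Overtime pay: 10 × $53.96 × 1.5 = $809.40
Gross pay = $2104.44 + $809.40 = $2913.84
FSA contribution: $196.25
Taxable wages = $2913.84 − $196.25 = $2717.59
State tax withheld: $2717.59 × 0.02 = $54.35
Local income tax: $2717.59 × 0.0123 = $33.43
Medicare: $2913.84 × 0.015 = $43.71
State unemployment insurance (employee share): $2913.84 × 0.0062 = $18.07
OASDI: $2913.84 × 0.075 = $218.54
Dental insurance premium: $213.35
Total deductions = $196.25 + $54.35 + $33.43 + $43.71 + $18.07 + $218.54 + $213.35 = $777.70
Net pay = $2913.84 − $777.70 = $2136.14

$2136.14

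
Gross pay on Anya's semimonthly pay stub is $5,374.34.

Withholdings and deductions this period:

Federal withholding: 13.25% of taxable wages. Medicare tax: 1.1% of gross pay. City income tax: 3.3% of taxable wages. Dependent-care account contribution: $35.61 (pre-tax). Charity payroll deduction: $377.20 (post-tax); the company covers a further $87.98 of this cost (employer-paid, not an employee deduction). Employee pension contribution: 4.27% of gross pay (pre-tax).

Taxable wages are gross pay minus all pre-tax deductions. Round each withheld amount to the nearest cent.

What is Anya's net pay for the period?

Employee pension contribution: $5,374.34 × 0.0427 = $229.48
Dependent-care account contribution: $35.61
Pre-tax total = $229.48 + $35.61 = $265.09
Taxable wages = $5,374.34 − $265.09 = $5,109.25
City income tax: $5,109.25 × 0.033 = $168.61
Federal withholding: $5,109.25 × 0.1325 = $676.98
Medicare tax: $5,374.34 × 0.011 = $59.12
Charity payroll deduction: $377.20
(Employer's $87.98 toward charity payroll deduction is not withheld from the employee.)
Total deductions = $229.48 + $35.61 + $168.61 + $676.98 + $59.12 + $377.20 = $1,547.00
Net pay = $5,374.34 − $1,547.00 = $3,827.34

$3,827.34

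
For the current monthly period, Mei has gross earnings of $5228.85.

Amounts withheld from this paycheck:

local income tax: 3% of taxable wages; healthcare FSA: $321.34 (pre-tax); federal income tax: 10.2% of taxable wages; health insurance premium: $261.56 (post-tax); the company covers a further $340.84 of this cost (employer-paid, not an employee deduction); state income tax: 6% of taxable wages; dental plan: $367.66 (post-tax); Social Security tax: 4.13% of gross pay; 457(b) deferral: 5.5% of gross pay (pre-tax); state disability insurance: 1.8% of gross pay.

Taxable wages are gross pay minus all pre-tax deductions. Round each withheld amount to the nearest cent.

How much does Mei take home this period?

$2793.60

Healthcare FSA: $321.34
457(b) deferral: $5228.85 × 0.055 = $287.59
Pre-tax total = $321.34 + $287.59 = $608.93
Taxable wages = $5228.85 − $608.93 = $4619.92
State income tax: $4619.92 × 0.06 = $277.20
Federal income tax: $4619.92 × 0.102 = $471.23
Local income tax: $4619.92 × 0.03 = $138.60
State disability insurance: $5228.85 × 0.018 = $94.12
Social Security tax: $5228.85 × 0.0413 = $215.95
Dental plan: $367.66
Health insurance premium: $261.56
(Employer's $340.84 toward health insurance premium is not withheld from the employee.)
Total deductions = $321.34 + $287.59 + $277.20 + $471.23 + $138.60 + $94.12 + $215.95 + $367.66 + $261.56 = $2435.25
Net pay = $5228.85 − $2435.25 = $2793.60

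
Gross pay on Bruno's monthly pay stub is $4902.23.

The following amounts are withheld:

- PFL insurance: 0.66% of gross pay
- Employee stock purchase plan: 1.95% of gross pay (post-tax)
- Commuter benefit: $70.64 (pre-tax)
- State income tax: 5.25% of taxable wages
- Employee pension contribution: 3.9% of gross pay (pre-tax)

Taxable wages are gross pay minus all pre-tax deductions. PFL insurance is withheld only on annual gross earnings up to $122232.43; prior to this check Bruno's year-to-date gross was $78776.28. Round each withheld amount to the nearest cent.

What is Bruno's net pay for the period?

Commuter benefit: $70.64
Employee pension contribution: $4902.23 × 0.039 = $191.19
Pre-tax total = $70.64 + $191.19 = $261.83
Taxable wages = $4902.23 − $261.83 = $4640.40
State income tax: $4640.40 × 0.0525 = $243.62
PFL insurance: cap not yet reached, full $4902.23 is subject → $4902.23 × 0.0066 = $32.35
Employee stock purchase plan: $4902.23 × 0.0195 = $95.59
Total deductions = $70.64 + $191.19 + $243.62 + $32.35 + $95.59 = $633.39
Net pay = $4902.23 − $633.39 = $4268.84

$4268.84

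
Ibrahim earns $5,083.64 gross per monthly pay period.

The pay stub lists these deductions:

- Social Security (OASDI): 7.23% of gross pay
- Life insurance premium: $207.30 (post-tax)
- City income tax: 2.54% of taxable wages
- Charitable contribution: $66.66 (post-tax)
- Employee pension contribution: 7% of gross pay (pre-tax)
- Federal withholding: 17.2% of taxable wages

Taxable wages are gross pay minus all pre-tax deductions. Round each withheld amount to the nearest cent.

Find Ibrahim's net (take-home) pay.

$3,153.01

Employee pension contribution: $5,083.64 × 0.07 = $355.85
Taxable wages = $5,083.64 − $355.85 = $4,727.79
City income tax: $4,727.79 × 0.0254 = $120.09
Federal withholding: $4,727.79 × 0.172 = $813.18
Social Security (OASDI): $5,083.64 × 0.0723 = $367.55
Life insurance premium: $207.30
Charitable contribution: $66.66
Total deductions = $355.85 + $120.09 + $813.18 + $367.55 + $207.30 + $66.66 = $1,930.63
Net pay = $5,083.64 − $1,930.63 = $3,153.01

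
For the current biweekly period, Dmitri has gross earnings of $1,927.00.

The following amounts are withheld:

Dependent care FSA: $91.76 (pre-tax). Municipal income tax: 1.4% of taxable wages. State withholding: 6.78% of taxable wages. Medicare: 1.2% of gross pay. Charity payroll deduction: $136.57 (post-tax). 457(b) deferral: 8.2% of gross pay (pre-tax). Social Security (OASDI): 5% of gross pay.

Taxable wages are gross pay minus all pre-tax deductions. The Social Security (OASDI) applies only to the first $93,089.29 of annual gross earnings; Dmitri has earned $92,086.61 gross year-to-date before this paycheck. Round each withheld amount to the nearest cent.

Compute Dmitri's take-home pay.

Dependent care FSA: $91.76
457(b) deferral: $1,927.00 × 0.082 = $158.01
Pre-tax total = $91.76 + $158.01 = $249.77
Taxable wages = $1,927.00 − $249.77 = $1,677.23
State withholding: $1,677.23 × 0.0678 = $113.72
Municipal income tax: $1,677.23 × 0.014 = $23.48
Medicare: $1,927.00 × 0.012 = $23.12
Social Security (OASDI): only $93,089.29 − $92,086.61 = $1,002.68 of this check is subject → $1,002.68 × 0.05 = $50.13
Charity payroll deduction: $136.57
Total deductions = $91.76 + $158.01 + $113.72 + $23.48 + $23.12 + $50.13 + $136.57 = $596.79
Net pay = $1,927.00 − $596.79 = $1,330.21

$1,330.21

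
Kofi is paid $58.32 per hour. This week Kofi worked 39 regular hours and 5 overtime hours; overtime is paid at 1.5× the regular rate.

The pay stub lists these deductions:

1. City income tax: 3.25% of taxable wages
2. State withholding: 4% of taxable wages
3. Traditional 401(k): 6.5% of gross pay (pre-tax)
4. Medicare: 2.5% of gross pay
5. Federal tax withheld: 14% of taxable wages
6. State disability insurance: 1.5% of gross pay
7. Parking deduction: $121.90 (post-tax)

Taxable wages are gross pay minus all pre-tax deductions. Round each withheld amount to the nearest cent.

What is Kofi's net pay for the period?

$1,766.41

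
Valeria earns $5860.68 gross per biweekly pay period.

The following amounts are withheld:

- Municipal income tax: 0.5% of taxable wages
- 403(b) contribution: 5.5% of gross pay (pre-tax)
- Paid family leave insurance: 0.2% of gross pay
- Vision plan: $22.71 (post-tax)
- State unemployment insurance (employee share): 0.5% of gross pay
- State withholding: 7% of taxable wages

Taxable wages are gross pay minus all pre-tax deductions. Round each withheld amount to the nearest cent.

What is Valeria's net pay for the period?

403(b) contribution: $5860.68 × 0.055 = $322.34
Taxable wages = $5860.68 − $322.34 = $5538.34
Municipal income tax: $5538.34 × 0.005 = $27.69
State withholding: $5538.34 × 0.07 = $387.68
State unemployment insurance (employee share): $5860.68 × 0.005 = $29.30
Paid family leave insurance: $5860.68 × 0.002 = $11.72
Vision plan: $22.71
Total deductions = $322.34 + $27.69 + $387.68 + $29.30 + $11.72 + $22.71 = $801.44
Net pay = $5860.68 − $801.44 = $5059.24

$5059.24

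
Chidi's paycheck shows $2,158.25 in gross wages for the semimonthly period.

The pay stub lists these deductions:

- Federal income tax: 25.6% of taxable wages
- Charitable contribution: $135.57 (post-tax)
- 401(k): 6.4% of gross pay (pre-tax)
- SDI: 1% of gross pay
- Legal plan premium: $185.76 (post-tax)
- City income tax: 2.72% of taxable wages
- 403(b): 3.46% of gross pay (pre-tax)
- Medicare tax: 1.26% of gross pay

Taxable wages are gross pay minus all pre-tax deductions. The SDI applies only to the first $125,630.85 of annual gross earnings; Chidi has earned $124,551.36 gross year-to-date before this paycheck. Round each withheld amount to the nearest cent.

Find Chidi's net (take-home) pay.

401(k): $2,158.25 × 0.064 = $138.13
403(b): $2,158.25 × 0.0346 = $74.68
Pre-tax total = $138.13 + $74.68 = $212.81
Taxable wages = $2,158.25 − $212.81 = $1,945.44
City income tax: $1,945.44 × 0.0272 = $52.92
Federal income tax: $1,945.44 × 0.256 = $498.03
Medicare tax: $2,158.25 × 0.0126 = $27.19
SDI: only $125,630.85 − $124,551.36 = $1,079.49 of this check is subject → $1,079.49 × 0.01 = $10.79
Legal plan premium: $185.76
Charitable contribution: $135.57
Total deductions = $138.13 + $74.68 + $52.92 + $498.03 + $27.19 + $10.79 + $185.76 + $135.57 = $1,123.07
Net pay = $2,158.25 − $1,123.07 = $1,035.18

$1,035.18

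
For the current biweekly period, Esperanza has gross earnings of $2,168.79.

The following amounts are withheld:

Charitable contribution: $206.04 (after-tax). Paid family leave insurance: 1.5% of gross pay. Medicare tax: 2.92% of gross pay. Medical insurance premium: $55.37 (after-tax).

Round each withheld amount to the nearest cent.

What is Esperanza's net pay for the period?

Medicare tax: $2,168.79 × 0.0292 = $63.33
Paid family leave insurance: $2,168.79 × 0.015 = $32.53
Medical insurance premium: $55.37
Charitable contribution: $206.04
Total deductions = $63.33 + $32.53 + $55.37 + $206.04 = $357.27
Net pay = $2,168.79 − $357.27 = $1,811.52

$1,811.52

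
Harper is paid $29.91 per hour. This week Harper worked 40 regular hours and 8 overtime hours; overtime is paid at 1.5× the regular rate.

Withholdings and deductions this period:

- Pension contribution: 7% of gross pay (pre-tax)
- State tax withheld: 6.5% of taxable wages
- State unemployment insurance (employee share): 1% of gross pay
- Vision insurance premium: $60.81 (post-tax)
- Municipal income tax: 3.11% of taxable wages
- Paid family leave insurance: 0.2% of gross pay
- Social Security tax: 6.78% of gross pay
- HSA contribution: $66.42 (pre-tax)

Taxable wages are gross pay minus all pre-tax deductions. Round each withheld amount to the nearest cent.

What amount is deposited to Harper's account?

$1,062.49

Regular pay: 40 × $29.91 = $1,196.40
Overtime pay: 8 × $29.91 × 1.5 = $358.92
Gross pay = $1,196.40 + $358.92 = $1,555.32
HSA contribution: $66.42
Pension contribution: $1,555.32 × 0.07 = $108.87
Pre-tax total = $66.42 + $108.87 = $175.29
Taxable wages = $1,555.32 − $175.29 = $1,380.03
State tax withheld: $1,380.03 × 0.065 = $89.70
Municipal income tax: $1,380.03 × 0.0311 = $42.92
State unemployment insurance (employee share): $1,555.32 × 0.01 = $15.55
Paid family leave insurance: $1,555.32 × 0.002 = $3.11
Social Security tax: $1,555.32 × 0.0678 = $105.45
Vision insurance premium: $60.81
Total deductions = $66.42 + $108.87 + $89.70 + $42.92 + $15.55 + $3.11 + $105.45 + $60.81 = $492.83
Net pay = $1,555.32 − $492.83 = $1,062.49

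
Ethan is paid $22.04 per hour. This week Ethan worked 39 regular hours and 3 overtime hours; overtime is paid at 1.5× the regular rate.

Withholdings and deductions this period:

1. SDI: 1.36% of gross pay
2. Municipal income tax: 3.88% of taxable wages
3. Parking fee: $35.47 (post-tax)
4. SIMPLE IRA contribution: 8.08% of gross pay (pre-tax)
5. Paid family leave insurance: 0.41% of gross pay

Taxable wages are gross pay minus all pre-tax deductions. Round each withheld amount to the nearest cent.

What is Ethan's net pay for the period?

Regular pay: 39 × $22.04 = $859.56
Overtime pay: 3 × $22.04 × 1.5 = $99.18
Gross pay = $859.56 + $99.18 = $958.74
SIMPLE IRA contribution: $958.74 × 0.0808 = $77.47
Taxable wages = $958.74 − $77.47 = $881.27
Municipal income tax: $881.27 × 0.0388 = $34.19
SDI: $958.74 × 0.0136 = $13.04
Paid family leave insurance: $958.74 × 0.0041 = $3.93
Parking fee: $35.47
Total deductions = $77.47 + $34.19 + $13.04 + $3.93 + $35.47 = $164.10
Net pay = $958.74 − $164.10 = $794.64

$794.64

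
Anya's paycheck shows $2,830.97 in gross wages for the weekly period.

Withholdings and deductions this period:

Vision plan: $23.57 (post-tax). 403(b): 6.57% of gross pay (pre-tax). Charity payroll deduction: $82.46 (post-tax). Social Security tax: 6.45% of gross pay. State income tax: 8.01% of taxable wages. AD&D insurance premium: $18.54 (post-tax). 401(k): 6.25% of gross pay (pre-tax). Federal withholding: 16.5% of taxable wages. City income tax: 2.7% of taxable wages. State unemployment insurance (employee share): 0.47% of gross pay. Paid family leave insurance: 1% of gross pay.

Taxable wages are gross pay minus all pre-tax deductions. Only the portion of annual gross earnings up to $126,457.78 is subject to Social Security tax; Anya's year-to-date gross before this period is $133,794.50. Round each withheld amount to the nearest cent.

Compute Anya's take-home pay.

$1,630.29

401(k): $2,830.97 × 0.0625 = $176.94
403(b): $2,830.97 × 0.0657 = $185.99
Pre-tax total = $176.94 + $185.99 = $362.93
Taxable wages = $2,830.97 − $362.93 = $2,468.04
State income tax: $2,468.04 × 0.0801 = $197.69
City income tax: $2,468.04 × 0.027 = $66.64
Federal withholding: $2,468.04 × 0.165 = $407.23
Social Security tax: annual cap $126,457.78 already reached (YTD $133,794.50), so $0.00
State unemployment insurance (employee share): $2,830.97 × 0.0047 = $13.31
Paid family leave insurance: $2,830.97 × 0.01 = $28.31
AD&D insurance premium: $18.54
Vision plan: $23.57
Charity payroll deduction: $82.46
Total deductions = $176.94 + $185.99 + $197.69 + $66.64 + $407.23 + $0.00 + $13.31 + $28.31 + $18.54 + $23.57 + $82.46 = $1,200.68
Net pay = $2,830.97 − $1,200.68 = $1,630.29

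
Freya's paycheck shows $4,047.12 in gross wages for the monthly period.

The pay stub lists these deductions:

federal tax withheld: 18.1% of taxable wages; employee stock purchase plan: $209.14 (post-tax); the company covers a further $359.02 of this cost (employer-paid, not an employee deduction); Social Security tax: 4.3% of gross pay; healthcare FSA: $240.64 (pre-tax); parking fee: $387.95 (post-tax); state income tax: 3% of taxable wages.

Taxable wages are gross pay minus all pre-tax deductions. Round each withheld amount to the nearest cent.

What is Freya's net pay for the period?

Healthcare FSA: $240.64
Taxable wages = $4,047.12 − $240.64 = $3,806.48
Federal tax withheld: $3,806.48 × 0.181 = $688.97
State income tax: $3,806.48 × 0.03 = $114.19
Social Security tax: $4,047.12 × 0.043 = $174.03
Employee stock purchase plan: $209.14
Parking fee: $387.95
(Employer's $359.02 toward employee stock purchase plan is not withheld from the employee.)
Total deductions = $240.64 + $688.97 + $114.19 + $174.03 + $209.14 + $387.95 = $1,814.92
Net pay = $4,047.12 − $1,814.92 = $2,232.20

$2,232.20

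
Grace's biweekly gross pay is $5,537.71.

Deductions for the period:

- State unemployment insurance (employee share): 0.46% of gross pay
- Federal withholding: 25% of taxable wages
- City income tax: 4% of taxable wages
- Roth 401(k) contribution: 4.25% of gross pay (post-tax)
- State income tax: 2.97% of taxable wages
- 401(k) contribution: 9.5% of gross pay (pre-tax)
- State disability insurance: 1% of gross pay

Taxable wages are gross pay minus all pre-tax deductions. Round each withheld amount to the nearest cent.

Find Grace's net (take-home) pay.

$3,093.20

401(k) contribution: $5,537.71 × 0.095 = $526.08
Taxable wages = $5,537.71 − $526.08 = $5,011.63
Federal withholding: $5,011.63 × 0.25 = $1,252.91
City income tax: $5,011.63 × 0.04 = $200.47
State income tax: $5,011.63 × 0.0297 = $148.85
State disability insurance: $5,537.71 × 0.01 = $55.38
State unemployment insurance (employee share): $5,537.71 × 0.0046 = $25.47
Roth 401(k) contribution: $5,537.71 × 0.0425 = $235.35
Total deductions = $526.08 + $1,252.91 + $200.47 + $148.85 + $55.38 + $25.47 + $235.35 = $2,444.51
Net pay = $5,537.71 − $2,444.51 = $3,093.20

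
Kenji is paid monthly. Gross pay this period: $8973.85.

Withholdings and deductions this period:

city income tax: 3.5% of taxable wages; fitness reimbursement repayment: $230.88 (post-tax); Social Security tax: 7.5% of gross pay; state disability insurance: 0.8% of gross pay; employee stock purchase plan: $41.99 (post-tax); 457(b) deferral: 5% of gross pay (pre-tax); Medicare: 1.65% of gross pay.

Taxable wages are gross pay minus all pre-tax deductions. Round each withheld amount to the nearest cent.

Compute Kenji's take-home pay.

$7061.01

457(b) deferral: $8973.85 × 0.05 = $448.69
Taxable wages = $8973.85 − $448.69 = $8525.16
City income tax: $8525.16 × 0.035 = $298.38
Social Security tax: $8973.85 × 0.075 = $673.04
State disability insurance: $8973.85 × 0.008 = $71.79
Medicare: $8973.85 × 0.0165 = $148.07
Fitness reimbursement repayment: $230.88
Employee stock purchase plan: $41.99
Total deductions = $448.69 + $298.38 + $673.04 + $71.79 + $148.07 + $230.88 + $41.99 = $1912.84
Net pay = $8973.85 − $1912.84 = $7061.01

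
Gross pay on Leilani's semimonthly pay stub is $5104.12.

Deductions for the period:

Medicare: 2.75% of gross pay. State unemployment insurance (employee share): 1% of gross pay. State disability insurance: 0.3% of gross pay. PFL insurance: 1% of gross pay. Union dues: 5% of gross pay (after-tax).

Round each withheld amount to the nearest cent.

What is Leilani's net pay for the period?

State disability insurance: $5104.12 × 0.003 = $15.31
PFL insurance: $5104.12 × 0.01 = $51.04
Medicare: $5104.12 × 0.0275 = $140.36
State unemployment insurance (employee share): $5104.12 × 0.01 = $51.04
Union dues: $5104.12 × 0.05 = $255.21
Total deductions = $15.31 + $51.04 + $140.36 + $51.04 + $255.21 = $512.96
Net pay = $5104.12 − $512.96 = $4591.16

$4591.16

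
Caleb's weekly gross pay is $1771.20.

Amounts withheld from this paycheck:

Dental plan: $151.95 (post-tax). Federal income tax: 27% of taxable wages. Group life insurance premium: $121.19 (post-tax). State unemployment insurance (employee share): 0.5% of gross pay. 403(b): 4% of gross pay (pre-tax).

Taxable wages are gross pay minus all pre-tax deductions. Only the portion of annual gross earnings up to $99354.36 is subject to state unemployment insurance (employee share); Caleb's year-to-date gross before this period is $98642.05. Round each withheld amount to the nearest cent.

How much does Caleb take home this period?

403(b): $1771.20 × 0.04 = $70.85
Taxable wages = $1771.20 − $70.85 = $1700.35
Federal income tax: $1700.35 × 0.27 = $459.09
State unemployment insurance (employee share): only $99354.36 − $98642.05 = $712.31 of this check is subject → $712.31 × 0.005 = $3.56
Dental plan: $151.95
Group life insurance premium: $121.19
Total deductions = $70.85 + $459.09 + $3.56 + $151.95 + $121.19 = $806.64
Net pay = $1771.20 − $806.64 = $964.56

$964.56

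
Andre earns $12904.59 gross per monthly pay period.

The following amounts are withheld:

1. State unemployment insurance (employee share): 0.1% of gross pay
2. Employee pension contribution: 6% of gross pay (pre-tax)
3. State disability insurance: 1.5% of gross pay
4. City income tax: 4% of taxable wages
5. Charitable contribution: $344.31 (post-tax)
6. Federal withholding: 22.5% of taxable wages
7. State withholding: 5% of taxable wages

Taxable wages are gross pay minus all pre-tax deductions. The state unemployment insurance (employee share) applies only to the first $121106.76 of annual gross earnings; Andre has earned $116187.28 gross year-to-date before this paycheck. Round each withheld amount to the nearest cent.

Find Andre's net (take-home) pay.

$7766.46

Employee pension contribution: $12904.59 × 0.06 = $774.28
Taxable wages = $12904.59 − $774.28 = $12130.31
State withholding: $12130.31 × 0.05 = $606.52
Federal withholding: $12130.31 × 0.225 = $2729.32
City income tax: $12130.31 × 0.04 = $485.21
State unemployment insurance (employee share): only $121106.76 − $116187.28 = $4919.48 of this check is subject → $4919.48 × 0.001 = $4.92
State disability insurance: $12904.59 × 0.015 = $193.57
Charitable contribution: $344.31
Total deductions = $774.28 + $606.52 + $2729.32 + $485.21 + $4.92 + $193.57 + $344.31 = $5138.13
Net pay = $12904.59 − $5138.13 = $7766.46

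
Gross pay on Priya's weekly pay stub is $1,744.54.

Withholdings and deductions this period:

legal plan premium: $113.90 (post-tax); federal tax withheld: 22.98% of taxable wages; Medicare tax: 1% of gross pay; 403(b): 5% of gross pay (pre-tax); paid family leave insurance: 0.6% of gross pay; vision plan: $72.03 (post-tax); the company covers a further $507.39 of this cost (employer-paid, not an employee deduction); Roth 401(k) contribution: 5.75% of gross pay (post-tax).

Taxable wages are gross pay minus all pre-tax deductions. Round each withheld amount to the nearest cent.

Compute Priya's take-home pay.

$962.30

403(b): $1,744.54 × 0.05 = $87.23
Taxable wages = $1,744.54 − $87.23 = $1,657.31
Federal tax withheld: $1,657.31 × 0.2298 = $380.85
Medicare tax: $1,744.54 × 0.01 = $17.45
Paid family leave insurance: $1,744.54 × 0.006 = $10.47
Roth 401(k) contribution: $1,744.54 × 0.0575 = $100.31
Vision plan: $72.03
Legal plan premium: $113.90
(Employer's $507.39 toward vision plan is not withheld from the employee.)
Total deductions = $87.23 + $380.85 + $17.45 + $10.47 + $100.31 + $72.03 + $113.90 = $782.24
Net pay = $1,744.54 − $782.24 = $962.30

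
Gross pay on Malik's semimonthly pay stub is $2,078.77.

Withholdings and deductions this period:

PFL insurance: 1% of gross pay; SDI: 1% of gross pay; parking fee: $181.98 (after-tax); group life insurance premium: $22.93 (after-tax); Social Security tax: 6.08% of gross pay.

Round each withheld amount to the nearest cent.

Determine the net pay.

$1,705.89

PFL insurance: $2,078.77 × 0.01 = $20.79
SDI: $2,078.77 × 0.01 = $20.79
Social Security tax: $2,078.77 × 0.0608 = $126.39
Group life insurance premium: $22.93
Parking fee: $181.98
Total deductions = $20.79 + $20.79 + $126.39 + $22.93 + $181.98 = $372.88
Net pay = $2,078.77 − $372.88 = $1,705.89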